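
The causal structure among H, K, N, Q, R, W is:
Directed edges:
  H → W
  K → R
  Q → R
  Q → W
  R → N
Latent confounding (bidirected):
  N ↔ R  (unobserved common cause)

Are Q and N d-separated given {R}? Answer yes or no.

Bayes-Ball from Q | {R} reaches {K,N,W}.
N ∈ reach(Q|{R}) ⇒ Q ⊥̸ N | {R}.

No — Q and N are d-connected given {R}.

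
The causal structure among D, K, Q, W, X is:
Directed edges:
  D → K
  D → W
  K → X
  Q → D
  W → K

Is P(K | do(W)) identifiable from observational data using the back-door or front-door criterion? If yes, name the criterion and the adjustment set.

P(K|do(W)): backdoor, adjust for {D}.

desc(W)\{W}={K,X}; candidates ⊆ {D,Q}.
size 0: {}; under {} W still reaches {D,K,Q,X} ∋ K.
{D}: W⊥K given {D} in G with W→· removed — back-door holds.
P(K|do(W)) = Σ_{D} P(K|W,D)·P(D).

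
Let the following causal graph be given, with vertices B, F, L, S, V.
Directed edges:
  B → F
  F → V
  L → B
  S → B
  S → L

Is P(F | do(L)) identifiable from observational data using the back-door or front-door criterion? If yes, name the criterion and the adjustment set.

P(F|do(L)): backdoor, adjust for {S}.

desc(L)\{L}={B,F,V}; candidates ⊆ {S}.
size 0: {}; under {} L still reaches {B,F,S,V} ∋ F.
{S}: L⊥F given {S} in G with L→· removed — back-door holds.
P(F|do(L)) = Σ_{S} P(F|L,S)·P(S).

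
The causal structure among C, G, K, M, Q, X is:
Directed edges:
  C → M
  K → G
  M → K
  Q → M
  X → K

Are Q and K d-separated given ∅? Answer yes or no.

No — Q and K are d-connected given ∅.

Bayes-Ball from Q | ∅ reaches {G,K,M}.
K ∈ reach(Q|∅) ⇒ Q ⊥̸ K | ∅.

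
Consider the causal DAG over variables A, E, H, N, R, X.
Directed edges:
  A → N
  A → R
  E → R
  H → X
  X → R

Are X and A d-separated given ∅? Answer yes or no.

Bayes-Ball from X | ∅ reaches {H,R}.
A ∉ reach(X|∅) ⇒ X ⊥ A | ∅.

Yes — X ⊥ A | ∅.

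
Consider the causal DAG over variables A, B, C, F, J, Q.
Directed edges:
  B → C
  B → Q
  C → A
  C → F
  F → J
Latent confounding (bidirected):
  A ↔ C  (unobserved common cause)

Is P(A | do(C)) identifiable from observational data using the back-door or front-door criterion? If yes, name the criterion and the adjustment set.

P(A|do(C)): not identifiable (no BD/FD set).

desc(C)\{C}={A,F,J}; candidates ⊆ {B,Q}.
C↔A: latent back-door arc(s) into C.
size 0: {}; under {} C still reaches {A,B,Q} ∋ A.
size 1: {B}, {Q}; under {B} C still reaches {A} ∋ A.
size 2: {B,Q}; under {B,Q} C still reaches {A} ∋ A.
C↔A cannot be blocked by any observed set — no back-door set.
No mediator lies on a directed C→…→A path.
Neither criterion identifies P(A|do(C)) in this graph.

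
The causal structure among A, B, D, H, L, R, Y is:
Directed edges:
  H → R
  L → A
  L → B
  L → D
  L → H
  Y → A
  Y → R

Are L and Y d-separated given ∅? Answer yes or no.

Bayes-Ball from L | ∅ reaches {A,B,D,H,R}.
Y ∉ reach(L|∅) ⇒ L ⊥ Y | ∅.

Yes — L ⊥ Y | ∅.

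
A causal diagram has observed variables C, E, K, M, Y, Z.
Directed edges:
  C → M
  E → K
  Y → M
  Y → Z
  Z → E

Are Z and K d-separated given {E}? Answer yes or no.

Bayes-Ball from Z | {E} reaches {M,Y}.
K ∉ reach(Z|{E}) ⇒ Z ⊥ K | {E}.

Yes — Z ⊥ K | {E}.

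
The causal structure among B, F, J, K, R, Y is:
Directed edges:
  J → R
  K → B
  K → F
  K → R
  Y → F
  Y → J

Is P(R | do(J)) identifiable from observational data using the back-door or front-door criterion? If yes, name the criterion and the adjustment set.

desc(J)\{J}={R}; candidates ⊆ {B,F,K,Y}.
∅: J⊥R given ∅ in G with J→· removed — back-door holds.
P(R|do(J)) = P(R|J) — no adjustment needed.

P(R|do(J)): backdoor, adjust for ∅.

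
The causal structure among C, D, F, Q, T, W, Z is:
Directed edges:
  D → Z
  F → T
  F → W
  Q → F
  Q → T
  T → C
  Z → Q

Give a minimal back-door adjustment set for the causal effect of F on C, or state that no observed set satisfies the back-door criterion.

desc(F)\{F}={C,T,W}; candidates ⊆ {D,Q,Z}.
size 0: {}; under {} F still reaches {C,D,Q,T,Z} ∋ C.
{Q}: F⊥C given {Q} in G with F→· removed — back-door holds.

F→C: minimal back-door set {Q}.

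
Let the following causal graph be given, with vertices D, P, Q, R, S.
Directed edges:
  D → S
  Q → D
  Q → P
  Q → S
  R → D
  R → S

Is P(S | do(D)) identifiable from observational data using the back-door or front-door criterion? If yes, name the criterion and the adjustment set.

P(S|do(D)): backdoor, adjust for {Q, R}.

desc(D)\{D}={S}; candidates ⊆ {P,Q,R}.
size 0: {}; under {} D still reaches {P,Q,R,S} ∋ S.
size 1: {P}, {Q}, {R}; under {P} D still reaches {Q,R,S} ∋ S.
{Q,R}: D⊥S given {Q,R} in G with D→· removed — back-door holds.
P(S|do(D)) = Σ_{Q,R} P(S|D,Q,R)·P(Q,R).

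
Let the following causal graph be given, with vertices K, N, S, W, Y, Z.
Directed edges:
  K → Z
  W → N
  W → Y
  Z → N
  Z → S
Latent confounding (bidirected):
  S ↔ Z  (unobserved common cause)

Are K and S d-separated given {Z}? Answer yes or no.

Bayes-Ball from K | {Z} reaches {S}.
S ∈ reach(K|{Z}) ⇒ K ⊥̸ S | {Z}.

No — K and S are d-connected given {Z}.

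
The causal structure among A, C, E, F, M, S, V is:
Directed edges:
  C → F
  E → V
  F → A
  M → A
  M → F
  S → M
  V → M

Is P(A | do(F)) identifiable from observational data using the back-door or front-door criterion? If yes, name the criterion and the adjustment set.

desc(F)\{F}={A}; candidates ⊆ {C,E,M,S,V}.
size 0: {}; under {} F still reaches {A,C,E,M,S,V} ∋ A.
{M}: F⊥A given {M} in G with F→· removed — back-door holds.
P(A|do(F)) = Σ_{M} P(A|F,M)·P(M).

P(A|do(F)): backdoor, adjust for {M}.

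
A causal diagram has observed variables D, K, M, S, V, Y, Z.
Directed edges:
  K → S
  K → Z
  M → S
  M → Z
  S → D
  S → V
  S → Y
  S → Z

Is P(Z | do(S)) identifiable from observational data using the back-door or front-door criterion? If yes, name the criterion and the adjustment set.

P(Z|do(S)): backdoor, adjust for {K, M}.

desc(S)\{S}={D,V,Y,Z}; candidates ⊆ {K,M}.
size 0: {}; under {} S still reaches {K,M,Z} ∋ Z.
size 1: {K}, {M}; under {K} S still reaches {M,Z} ∋ Z.
{K,M}: S⊥Z given {K,M} in G with S→· removed — back-door holds.
P(Z|do(S)) = Σ_{K,M} P(Z|S,K,M)·P(K,M).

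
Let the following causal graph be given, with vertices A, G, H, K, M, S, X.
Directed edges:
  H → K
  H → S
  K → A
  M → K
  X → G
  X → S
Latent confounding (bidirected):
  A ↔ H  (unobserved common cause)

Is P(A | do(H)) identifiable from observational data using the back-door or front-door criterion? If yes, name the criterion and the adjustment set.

desc(H)\{H}={A,K,S}; candidates ⊆ {G,M,X}.
H↔A: latent back-door arc(s) into H.
size 0: {}; under {} H still reaches {A} ∋ A.
size 1: {G}, {M}, {X}; under {G} H still reaches {A} ∋ A.
size 2: {G,M}, {G,X}, {M,X}; under {G,M} H still reaches {A} ∋ A.
H↔A cannot be blocked by any observed set — no back-door set.
{K}: (i) intercepts every directed H→A path; (ii) no back-door H→{K}; (iii) {H} blocks every back-door {K}→A. Front-door holds.
P(A|do(H)) = Σ_{K} P(K|H) Σ_{H'} P(A|K,H')P(H').

P(A|do(H)): frontdoor, adjust for {K}.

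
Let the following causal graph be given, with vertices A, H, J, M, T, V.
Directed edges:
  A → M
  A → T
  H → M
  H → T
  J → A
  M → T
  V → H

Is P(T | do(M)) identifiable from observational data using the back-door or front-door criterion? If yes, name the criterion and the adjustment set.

P(T|do(M)): backdoor, adjust for {A, H}.

desc(M)\{M}={T}; candidates ⊆ {A,H,J,V}.
size 0: {}; under {} M still reaches {A,H,J,T,V} ∋ T.
size 1: {A}, {H}, {J} …(+1); under {A} M still reaches {H,T,V} ∋ T.
{A,H}: M⊥T given {A,H} in G with M→· removed — back-door holds.
P(T|do(M)) = Σ_{A,H} P(T|M,A,H)·P(A,H).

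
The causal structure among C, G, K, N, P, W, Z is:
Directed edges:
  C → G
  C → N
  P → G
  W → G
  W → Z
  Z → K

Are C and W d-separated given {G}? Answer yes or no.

No — C and W are d-connected given {G}.

Bayes-Ball from C | {G} reaches {K,N,P,W,Z}.
W ∈ reach(C|{G}) ⇒ C ⊥̸ W | {G}.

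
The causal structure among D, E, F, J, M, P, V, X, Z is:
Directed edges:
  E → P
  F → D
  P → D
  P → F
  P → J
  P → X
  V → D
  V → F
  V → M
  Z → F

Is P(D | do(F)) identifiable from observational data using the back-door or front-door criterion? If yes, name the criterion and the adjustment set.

desc(F)\{F}={D}; candidates ⊆ {E,J,M,P,V,X,Z}.
size 0: {}; under {} F still reaches {D,E,J,M,P,V,X,Z} ∋ D.
size 1: {E}, {J}, {M} …(+4); under {E} F still reaches {D,J,M,P,V,X,Z} ∋ D.
{P,V}: F⊥D given {P,V} in G with F→· removed — back-door holds.
P(D|do(F)) = Σ_{P,V} P(D|F,P,V)·P(P,V).

P(D|do(F)): backdoor, adjust for {P, V}.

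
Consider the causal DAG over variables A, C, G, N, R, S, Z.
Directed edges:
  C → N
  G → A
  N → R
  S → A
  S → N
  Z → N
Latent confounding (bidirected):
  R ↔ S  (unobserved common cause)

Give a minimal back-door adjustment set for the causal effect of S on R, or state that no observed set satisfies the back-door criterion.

S→R: no observed back-door set.

desc(S)\{S}={A,N,R}; candidates ⊆ {C,G,Z}.
S↔R: latent back-door arc(s) into S.
size 0: {}; under {} S still reaches {R} ∋ R.
size 1: {C}, {G}, {Z}; under {C} S still reaches {R} ∋ R.
size 2: {C,G}, {C,Z}, {G,Z}; under {C,G} S still reaches {R} ∋ R.
S↔R cannot be blocked by any observed set — no back-door set.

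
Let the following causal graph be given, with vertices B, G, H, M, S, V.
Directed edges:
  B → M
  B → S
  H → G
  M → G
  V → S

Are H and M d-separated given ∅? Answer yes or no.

Bayes-Ball from H | ∅ reaches {G}.
M ∉ reach(H|∅) ⇒ H ⊥ M | ∅.

Yes — H ⊥ M | ∅.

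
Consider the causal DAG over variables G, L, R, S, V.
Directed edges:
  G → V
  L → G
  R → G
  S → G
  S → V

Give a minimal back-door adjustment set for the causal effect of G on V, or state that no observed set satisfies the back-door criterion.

desc(G)\{G}={V}; candidates ⊆ {L,R,S}.
size 0: {}; under {} G still reaches {L,R,S,V} ∋ V.
{S}: G⊥V given {S} in G with G→· removed — back-door holds.

G→V: minimal back-door set {S}.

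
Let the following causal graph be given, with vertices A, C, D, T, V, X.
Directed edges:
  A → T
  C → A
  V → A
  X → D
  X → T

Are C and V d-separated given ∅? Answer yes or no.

Yes — C ⊥ V | ∅.

Bayes-Ball from C | ∅ reaches {A,T}.
V ∉ reach(C|∅) ⇒ C ⊥ V | ∅.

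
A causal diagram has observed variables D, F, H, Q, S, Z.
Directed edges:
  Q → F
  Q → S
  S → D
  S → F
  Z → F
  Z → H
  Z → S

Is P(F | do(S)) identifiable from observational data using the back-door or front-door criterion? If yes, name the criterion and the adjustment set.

P(F|do(S)): backdoor, adjust for {Q, Z}.

desc(S)\{S}={D,F}; candidates ⊆ {H,Q,Z}.
size 0: {}; under {} S still reaches {F,H,Q,Z} ∋ F.
size 1: {H}, {Q}, {Z}; under {H} S still reaches {F,Q,Z} ∋ F.
{Q,Z}: S⊥F given {Q,Z} in G with S→· removed — back-door holds.
P(F|do(S)) = Σ_{Q,Z} P(F|S,Q,Z)·P(Q,Z).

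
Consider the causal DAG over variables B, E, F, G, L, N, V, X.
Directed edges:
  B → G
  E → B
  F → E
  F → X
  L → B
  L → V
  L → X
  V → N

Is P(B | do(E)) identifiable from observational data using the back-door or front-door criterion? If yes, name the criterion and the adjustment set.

P(B|do(E)): backdoor, adjust for ∅.

desc(E)\{E}={B,G}; candidates ⊆ {F,L,N,V,X}.
∅: E⊥B given ∅ in G with E→· removed — back-door holds.
P(B|do(E)) = P(B|E) — no adjustment needed.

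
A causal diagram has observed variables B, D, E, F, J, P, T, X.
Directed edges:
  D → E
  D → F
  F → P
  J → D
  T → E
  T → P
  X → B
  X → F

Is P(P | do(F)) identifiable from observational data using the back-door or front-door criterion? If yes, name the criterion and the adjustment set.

P(P|do(F)): backdoor, adjust for ∅.

desc(F)\{F}={P}; candidates ⊆ {B,D,E,J,T,X}.
∅: F⊥P given ∅ in G with F→· removed — back-door holds.
P(P|do(F)) = P(P|F) — no adjustment needed.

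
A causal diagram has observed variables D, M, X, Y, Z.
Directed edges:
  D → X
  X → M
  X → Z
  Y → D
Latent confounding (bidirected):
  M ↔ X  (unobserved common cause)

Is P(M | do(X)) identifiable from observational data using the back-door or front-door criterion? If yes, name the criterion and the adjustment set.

desc(X)\{X}={M,Z}; candidates ⊆ {D,Y}.
X↔M: latent back-door arc(s) into X.
size 0: {}; under {} X still reaches {D,M,Y} ∋ M.
size 1: {D}, {Y}; under {D} X still reaches {M} ∋ M.
size 2: {D,Y}; under {D,Y} X still reaches {M} ∋ M.
X↔M cannot be blocked by any observed set — no back-door set.
No mediator lies on a directed X→…→M path.
Neither criterion identifies P(M|do(X)) in this graph.

P(M|do(X)): not identifiable (no BD/FD set).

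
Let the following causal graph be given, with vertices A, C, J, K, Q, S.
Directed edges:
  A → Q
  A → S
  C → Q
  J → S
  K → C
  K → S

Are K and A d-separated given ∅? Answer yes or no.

Yes — K ⊥ A | ∅.

Bayes-Ball from K | ∅ reaches {C,Q,S}.
A ∉ reach(K|∅) ⇒ K ⊥ A | ∅.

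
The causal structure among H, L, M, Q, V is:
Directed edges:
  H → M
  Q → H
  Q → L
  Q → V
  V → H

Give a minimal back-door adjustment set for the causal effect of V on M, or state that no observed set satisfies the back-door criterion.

desc(V)\{V}={H,M}; candidates ⊆ {L,Q}.
size 0: {}; under {} V still reaches {H,L,M,Q} ∋ M.
{Q}: V⊥M given {Q} in G with V→· removed — back-door holds.

V→M: minimal back-door set {Q}.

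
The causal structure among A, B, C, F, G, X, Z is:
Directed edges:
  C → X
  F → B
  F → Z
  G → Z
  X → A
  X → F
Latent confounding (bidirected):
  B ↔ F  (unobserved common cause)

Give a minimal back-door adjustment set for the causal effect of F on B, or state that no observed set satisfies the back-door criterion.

F→B: no observed back-door set.

desc(F)\{F}={B,Z}; candidates ⊆ {A,C,G,X}.
F↔B: latent back-door arc(s) into F.
size 0: {}; under {} F still reaches {A,B,C,X} ∋ B.
size 1: {A}, {C}, {G} …(+1); under {A} F still reaches {B,C,X} ∋ B.
size 2: {A,C}, {A,G}, {A,X} …(+3); under {A,C} F still reaches {B,X} ∋ B.
F↔B cannot be blocked by any observed set — no back-door set.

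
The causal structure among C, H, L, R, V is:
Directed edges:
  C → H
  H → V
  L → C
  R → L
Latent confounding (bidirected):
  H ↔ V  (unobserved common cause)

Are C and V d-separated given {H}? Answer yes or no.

Bayes-Ball from C | {H} reaches {L,R,V}.
V ∈ reach(C|{H}) ⇒ C ⊥̸ V | {H}.

No — C and V are d-connected given {H}.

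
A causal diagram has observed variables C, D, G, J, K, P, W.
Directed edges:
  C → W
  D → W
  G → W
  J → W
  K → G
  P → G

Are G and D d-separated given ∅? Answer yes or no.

Yes — G ⊥ D | ∅.

Bayes-Ball from G | ∅ reaches {K,P,W}.
D ∉ reach(G|∅) ⇒ G ⊥ D | ∅.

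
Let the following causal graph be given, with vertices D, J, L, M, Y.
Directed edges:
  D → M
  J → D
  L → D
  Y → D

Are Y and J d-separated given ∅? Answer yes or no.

Bayes-Ball from Y | ∅ reaches {D,M}.
J ∉ reach(Y|∅) ⇒ Y ⊥ J | ∅.

Yes — Y ⊥ J | ∅.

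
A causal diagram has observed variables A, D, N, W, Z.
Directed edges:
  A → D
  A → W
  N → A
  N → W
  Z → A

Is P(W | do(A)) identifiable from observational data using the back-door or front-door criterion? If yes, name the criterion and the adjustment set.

P(W|do(A)): backdoor, adjust for {N}.

desc(A)\{A}={D,W}; candidates ⊆ {N,Z}.
size 0: {}; under {} A still reaches {N,W,Z} ∋ W.
{N}: A⊥W given {N} in G with A→· removed — back-door holds.
P(W|do(A)) = Σ_{N} P(W|A,N)·P(N).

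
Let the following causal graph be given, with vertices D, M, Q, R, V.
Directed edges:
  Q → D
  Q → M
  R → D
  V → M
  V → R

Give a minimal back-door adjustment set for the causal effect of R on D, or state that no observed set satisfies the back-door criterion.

R→D: minimal back-door set ∅.

desc(R)\{R}={D}; candidates ⊆ {M,Q,V}.
∅: R⊥D given ∅ in G with R→· removed — back-door holds.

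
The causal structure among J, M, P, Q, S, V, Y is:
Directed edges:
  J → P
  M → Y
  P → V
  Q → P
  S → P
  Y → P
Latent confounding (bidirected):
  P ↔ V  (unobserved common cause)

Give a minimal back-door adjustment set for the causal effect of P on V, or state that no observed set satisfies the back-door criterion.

desc(P)\{P}={V}; candidates ⊆ {J,M,Q,S,Y}.
P↔V: latent back-door arc(s) into P.
size 0: {}; under {} P still reaches {J,M,Q,S,V,Y} ∋ V.
size 1: {J}, {M}, {Q} …(+2); under {J} P still reaches {M,Q,S,V,Y} ∋ V.
size 2: {J,M}, {J,Q}, {J,S} …(+7); under {J,M} P still reaches {Q,S,V,Y} ∋ V.
P↔V cannot be blocked by any observed set — no back-door set.

P→V: no observed back-door set.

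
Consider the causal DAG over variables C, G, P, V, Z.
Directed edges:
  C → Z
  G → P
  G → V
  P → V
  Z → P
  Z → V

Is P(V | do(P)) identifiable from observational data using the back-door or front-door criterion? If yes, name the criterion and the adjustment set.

desc(P)\{P}={V}; candidates ⊆ {C,G,Z}.
size 0: {}; under {} P still reaches {C,G,V,Z} ∋ V.
size 1: {C}, {G}, {Z}; under {C} P still reaches {G,V,Z} ∋ V.
{G,Z}: P⊥V given {G,Z} in G with P→· removed — back-door holds.
P(V|do(P)) = Σ_{G,Z} P(V|P,G,Z)·P(G,Z).

P(V|do(P)): backdoor, adjust for {G, Z}.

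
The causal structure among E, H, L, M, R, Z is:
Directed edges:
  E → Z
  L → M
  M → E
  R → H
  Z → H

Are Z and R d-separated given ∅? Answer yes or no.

Bayes-Ball from Z | ∅ reaches {E,H,L,M}.
R ∉ reach(Z|∅) ⇒ Z ⊥ R | ∅.

Yes — Z ⊥ R | ∅.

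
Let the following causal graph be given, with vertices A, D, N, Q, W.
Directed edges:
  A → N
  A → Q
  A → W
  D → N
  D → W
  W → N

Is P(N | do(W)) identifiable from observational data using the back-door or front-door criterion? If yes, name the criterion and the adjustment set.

P(N|do(W)): backdoor, adjust for {A, D}.

desc(W)\{W}={N}; candidates ⊆ {A,D,Q}.
size 0: {}; under {} W still reaches {A,D,N,Q} ∋ N.
size 1: {A}, {D}, {Q}; under {A} W still reaches {D,N} ∋ N.
{A,D}: W⊥N given {A,D} in G with W→· removed — back-door holds.
P(N|do(W)) = Σ_{A,D} P(N|W,A,D)·P(A,D).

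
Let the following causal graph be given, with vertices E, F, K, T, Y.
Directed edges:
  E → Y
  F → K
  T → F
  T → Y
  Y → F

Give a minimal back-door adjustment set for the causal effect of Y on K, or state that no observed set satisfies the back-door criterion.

desc(Y)\{Y}={F,K}; candidates ⊆ {E,T}.
size 0: {}; under {} Y still reaches {E,F,K,T} ∋ K.
{T}: Y⊥K given {T} in G with Y→· removed — back-door holds.

Y→K: minimal back-door set {T}.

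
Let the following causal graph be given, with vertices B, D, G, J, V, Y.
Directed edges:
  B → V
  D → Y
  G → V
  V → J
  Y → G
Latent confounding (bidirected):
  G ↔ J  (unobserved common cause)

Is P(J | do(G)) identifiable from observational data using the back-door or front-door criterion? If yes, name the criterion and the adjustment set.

desc(G)\{G}={J,V}; candidates ⊆ {B,D,Y}.
G↔J: latent back-door arc(s) into G.
size 0: {}; under {} G still reaches {D,J,Y} ∋ J.
size 1: {B}, {D}, {Y}; under {B} G still reaches {D,J,Y} ∋ J.
size 2: {B,D}, {B,Y}, {D,Y}; under {B,D} G still reaches {J,Y} ∋ J.
G↔J cannot be blocked by any observed set — no back-door set.
{V}: (i) intercepts every directed G→J path; (ii) no back-door G→{V}; (iii) {G} blocks every back-door {V}→J. Front-door holds.
P(J|do(G)) = Σ_{V} P(V|G) Σ_{G'} P(J|V,G')P(G').

P(J|do(G)): frontdoor, adjust for {V}.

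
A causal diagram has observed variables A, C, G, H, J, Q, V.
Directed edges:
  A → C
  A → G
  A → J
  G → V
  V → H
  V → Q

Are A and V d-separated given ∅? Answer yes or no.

Bayes-Ball from A | ∅ reaches {C,G,H,J,Q,V}.
V ∈ reach(A|∅) ⇒ A ⊥̸ V | ∅.

No — A and V are d-connected given ∅.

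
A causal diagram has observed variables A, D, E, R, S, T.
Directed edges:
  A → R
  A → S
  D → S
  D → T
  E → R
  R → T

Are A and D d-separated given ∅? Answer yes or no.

Yes — A ⊥ D | ∅.

Bayes-Ball from A | ∅ reaches {R,S,T}.
D ∉ reach(A|∅) ⇒ A ⊥ D | ∅.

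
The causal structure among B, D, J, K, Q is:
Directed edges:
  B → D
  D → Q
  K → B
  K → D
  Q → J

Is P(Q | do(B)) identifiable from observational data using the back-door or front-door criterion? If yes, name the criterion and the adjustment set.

P(Q|do(B)): backdoor, adjust for {K}.

desc(B)\{B}={D,J,Q}; candidates ⊆ {K}.
size 0: {}; under {} B still reaches {D,J,K,Q} ∋ Q.
{K}: B⊥Q given {K} in G with B→· removed — back-door holds.
P(Q|do(B)) = Σ_{K} P(Q|B,K)·P(K).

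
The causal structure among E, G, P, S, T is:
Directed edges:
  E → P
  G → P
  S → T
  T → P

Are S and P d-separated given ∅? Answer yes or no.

Bayes-Ball from S | ∅ reaches {P,T}.
P ∈ reach(S|∅) ⇒ S ⊥̸ P | ∅.

No — S and P are d-connected given ∅.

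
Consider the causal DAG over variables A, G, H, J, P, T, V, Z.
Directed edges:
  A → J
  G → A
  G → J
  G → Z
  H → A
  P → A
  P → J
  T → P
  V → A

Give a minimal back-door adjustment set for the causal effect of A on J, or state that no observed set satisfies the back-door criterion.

A→J: minimal back-door set {G, P}.

desc(A)\{A}={J}; candidates ⊆ {G,H,P,T,V,Z}.
size 0: {}; under {} A still reaches {G,H,J,P,T,V,Z} ∋ J.
size 1: {G}, {H}, {P} …(+3); under {G} A still reaches {H,J,P,T,V} ∋ J.
{G,P}: A⊥J given {G,P} in G with A→· removed — back-door holds.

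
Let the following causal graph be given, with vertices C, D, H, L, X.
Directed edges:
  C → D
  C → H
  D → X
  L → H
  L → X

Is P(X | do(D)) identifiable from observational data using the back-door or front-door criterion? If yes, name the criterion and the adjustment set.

desc(D)\{D}={X}; candidates ⊆ {C,H,L}.
∅: D⊥X given ∅ in G with D→· removed — back-door holds.
P(X|do(D)) = P(X|D) — no adjustment needed.

P(X|do(D)): backdoor, adjust for ∅.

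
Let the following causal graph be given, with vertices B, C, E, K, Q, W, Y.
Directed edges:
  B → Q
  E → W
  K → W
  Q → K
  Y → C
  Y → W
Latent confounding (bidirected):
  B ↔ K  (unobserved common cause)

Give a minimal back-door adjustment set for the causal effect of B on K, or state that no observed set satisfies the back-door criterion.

B→K: no observed back-door set.

desc(B)\{B}={K,Q,W}; candidates ⊆ {C,E,Y}.
B↔K: latent back-door arc(s) into B.
size 0: {}; under {} B still reaches {K,W} ∋ K.
size 1: {C}, {E}, {Y}; under {C} B still reaches {K,W} ∋ K.
size 2: {C,E}, {C,Y}, {E,Y}; under {C,E} B still reaches {K,W} ∋ K.
B↔K cannot be blocked by any observed set — no back-door set.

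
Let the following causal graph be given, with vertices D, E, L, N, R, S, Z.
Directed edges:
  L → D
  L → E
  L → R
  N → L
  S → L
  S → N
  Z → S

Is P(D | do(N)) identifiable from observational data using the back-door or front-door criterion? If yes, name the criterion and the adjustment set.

desc(N)\{N}={D,E,L,R}; candidates ⊆ {S,Z}.
size 0: {}; under {} N still reaches {D,E,L,R,S,Z} ∋ D.
{S}: N⊥D given {S} in G with N→· removed — back-door holds.
P(D|do(N)) = Σ_{S} P(D|N,S)·P(S).

P(D|do(N)): backdoor, adjust for {S}.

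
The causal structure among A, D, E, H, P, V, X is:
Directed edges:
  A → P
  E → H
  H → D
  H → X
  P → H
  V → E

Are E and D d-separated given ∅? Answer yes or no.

Bayes-Ball from E | ∅ reaches {D,H,V,X}.
D ∈ reach(E|∅) ⇒ E ⊥̸ D | ∅.

No — E and D are d-connected given ∅.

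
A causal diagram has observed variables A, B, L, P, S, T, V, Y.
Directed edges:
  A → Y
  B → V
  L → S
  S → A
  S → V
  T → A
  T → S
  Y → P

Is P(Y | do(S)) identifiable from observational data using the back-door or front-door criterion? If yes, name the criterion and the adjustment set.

P(Y|do(S)): backdoor, adjust for {T}.

desc(S)\{S}={A,P,V,Y}; candidates ⊆ {B,L,T}.
size 0: {}; under {} S still reaches {A,L,P,T,Y} ∋ Y.
{T}: S⊥Y given {T} in G with S→· removed — back-door holds.
P(Y|do(S)) = Σ_{T} P(Y|S,T)·P(T).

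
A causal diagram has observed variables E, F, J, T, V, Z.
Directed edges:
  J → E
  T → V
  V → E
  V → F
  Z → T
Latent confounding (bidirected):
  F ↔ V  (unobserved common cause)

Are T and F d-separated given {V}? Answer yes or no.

Bayes-Ball from T | {V} reaches {F,Z}.
F ∈ reach(T|{V}) ⇒ T ⊥̸ F | {V}.

No — T and F are d-connected given {V}.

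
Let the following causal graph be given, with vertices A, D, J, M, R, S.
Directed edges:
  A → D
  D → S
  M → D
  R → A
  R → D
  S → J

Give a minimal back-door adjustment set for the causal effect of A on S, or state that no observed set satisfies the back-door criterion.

A→S: minimal back-door set {R}.

desc(A)\{A}={D,J,S}; candidates ⊆ {M,R}.
size 0: {}; under {} A still reaches {D,J,R,S} ∋ S.
{R}: A⊥S given {R} in G with A→· removed — back-door holds.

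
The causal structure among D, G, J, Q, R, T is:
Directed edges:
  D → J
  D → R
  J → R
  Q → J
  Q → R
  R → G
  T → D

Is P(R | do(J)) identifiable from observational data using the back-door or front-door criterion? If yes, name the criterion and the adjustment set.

P(R|do(J)): backdoor, adjust for {D, Q}.

desc(J)\{J}={G,R}; candidates ⊆ {D,Q,T}.
size 0: {}; under {} J still reaches {D,G,Q,R,T} ∋ R.
size 1: {D}, {Q}, {T}; under {D} J still reaches {G,Q,R} ∋ R.
{D,Q}: J⊥R given {D,Q} in G with J→· removed — back-door holds.
P(R|do(J)) = Σ_{D,Q} P(R|J,D,Q)·P(D,Q).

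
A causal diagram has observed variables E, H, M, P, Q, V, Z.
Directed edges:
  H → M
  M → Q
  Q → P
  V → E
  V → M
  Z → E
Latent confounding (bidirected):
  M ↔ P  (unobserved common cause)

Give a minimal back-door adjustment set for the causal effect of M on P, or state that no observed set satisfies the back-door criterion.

desc(M)\{M}={P,Q}; candidates ⊆ {E,H,V,Z}.
M↔P: latent back-door arc(s) into M.
size 0: {}; under {} M still reaches {E,H,P,V} ∋ P.
size 1: {E}, {H}, {V} …(+1); under {E} M still reaches {H,P,V,Z} ∋ P.
size 2: {E,H}, {E,V}, {E,Z} …(+3); under {E,H} M still reaches {P,V,Z} ∋ P.
M↔P cannot be blocked by any observed set — no back-door set.

M→P: no observed back-door set.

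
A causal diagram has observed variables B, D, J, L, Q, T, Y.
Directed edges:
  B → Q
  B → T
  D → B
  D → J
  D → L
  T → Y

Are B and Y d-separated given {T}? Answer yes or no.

Bayes-Ball from B | {T} reaches {D,J,L,Q}.
Y ∉ reach(B|{T}) ⇒ B ⊥ Y | {T}.

Yes — B ⊥ Y | {T}.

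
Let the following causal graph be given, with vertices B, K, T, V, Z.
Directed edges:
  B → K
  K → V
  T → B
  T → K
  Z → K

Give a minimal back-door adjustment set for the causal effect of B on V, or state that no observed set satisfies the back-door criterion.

B→V: minimal back-door set {T}.

desc(B)\{B}={K,V}; candidates ⊆ {T,Z}.
size 0: {}; under {} B still reaches {K,T,V} ∋ V.
{T}: B⊥V given {T} in G with B→· removed — back-door holds.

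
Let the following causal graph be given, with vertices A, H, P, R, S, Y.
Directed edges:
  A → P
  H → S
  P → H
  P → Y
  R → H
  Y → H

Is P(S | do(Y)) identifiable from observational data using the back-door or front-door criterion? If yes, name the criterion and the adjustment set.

P(S|do(Y)): backdoor, adjust for {P}.

desc(Y)\{Y}={H,S}; candidates ⊆ {A,P,R}.
size 0: {}; under {} Y still reaches {A,H,P,S} ∋ S.
{P}: Y⊥S given {P} in G with Y→· removed — back-door holds.
P(S|do(Y)) = Σ_{P} P(S|Y,P)·P(P).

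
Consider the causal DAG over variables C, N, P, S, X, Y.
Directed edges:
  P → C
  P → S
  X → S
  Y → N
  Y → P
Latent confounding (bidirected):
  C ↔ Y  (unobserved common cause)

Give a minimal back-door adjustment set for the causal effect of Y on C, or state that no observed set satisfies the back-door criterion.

Y→C: no observed back-door set.

desc(Y)\{Y}={C,N,P,S}; candidates ⊆ {X}.
Y↔C: latent back-door arc(s) into Y.
size 0: {}; under {} Y still reaches {C} ∋ C.
size 1: {X}; under {X} Y still reaches {C} ∋ C.
Y↔C cannot be blocked by any observed set — no back-door set.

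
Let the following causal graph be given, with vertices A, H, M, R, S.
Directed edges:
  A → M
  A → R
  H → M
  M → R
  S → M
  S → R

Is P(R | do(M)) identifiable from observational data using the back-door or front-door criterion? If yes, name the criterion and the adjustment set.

P(R|do(M)): backdoor, adjust for {A, S}.

desc(M)\{M}={R}; candidates ⊆ {A,H,S}.
size 0: {}; under {} M still reaches {A,H,R,S} ∋ R.
size 1: {A}, {H}, {S}; under {A} M still reaches {H,R,S} ∋ R.
{A,S}: M⊥R given {A,S} in G with M→· removed — back-door holds.
P(R|do(M)) = Σ_{A,S} P(R|M,A,S)·P(A,S).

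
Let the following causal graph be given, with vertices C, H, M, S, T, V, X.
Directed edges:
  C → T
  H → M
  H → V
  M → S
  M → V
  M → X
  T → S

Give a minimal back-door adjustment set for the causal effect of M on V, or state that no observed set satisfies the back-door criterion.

M→V: minimal back-door set {H}.

desc(M)\{M}={S,V,X}; candidates ⊆ {C,H,T}.
size 0: {}; under {} M still reaches {H,V} ∋ V.
{H}: M⊥V given {H} in G with M→· removed — back-door holds.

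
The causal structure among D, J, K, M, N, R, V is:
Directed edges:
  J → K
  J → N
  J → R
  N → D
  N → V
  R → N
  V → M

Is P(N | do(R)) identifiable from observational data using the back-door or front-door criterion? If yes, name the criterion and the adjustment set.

P(N|do(R)): backdoor, adjust for {J}.

desc(R)\{R}={D,M,N,V}; candidates ⊆ {J,K}.
size 0: {}; under {} R still reaches {D,J,K,M,N,V} ∋ N.
{J}: R⊥N given {J} in G with R→· removed — back-door holds.
P(N|do(R)) = Σ_{J} P(N|R,J)·P(J).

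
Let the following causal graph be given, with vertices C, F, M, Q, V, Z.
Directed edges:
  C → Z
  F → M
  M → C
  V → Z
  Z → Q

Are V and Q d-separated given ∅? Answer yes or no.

No — V and Q are d-connected given ∅.

Bayes-Ball from V | ∅ reaches {Q,Z}.
Q ∈ reach(V|∅) ⇒ V ⊥̸ Q | ∅.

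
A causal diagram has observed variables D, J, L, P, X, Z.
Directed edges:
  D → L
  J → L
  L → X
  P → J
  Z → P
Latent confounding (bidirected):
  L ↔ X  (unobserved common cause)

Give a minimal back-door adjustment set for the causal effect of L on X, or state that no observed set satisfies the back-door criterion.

desc(L)\{L}={X}; candidates ⊆ {D,J,P,Z}.
L↔X: latent back-door arc(s) into L.
size 0: {}; under {} L still reaches {D,J,P,X,Z} ∋ X.
size 1: {D}, {J}, {P} …(+1); under {D} L still reaches {J,P,X,Z} ∋ X.
size 2: {D,J}, {D,P}, {D,Z} …(+3); under {D,J} L still reaches {X} ∋ X.
L↔X cannot be blocked by any observed set — no back-door set.

L→X: no observed back-door set.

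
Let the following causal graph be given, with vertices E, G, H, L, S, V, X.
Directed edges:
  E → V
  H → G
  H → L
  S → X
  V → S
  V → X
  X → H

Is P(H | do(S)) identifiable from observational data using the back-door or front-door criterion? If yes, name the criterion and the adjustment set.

P(H|do(S)): backdoor, adjust for {V}.

desc(S)\{S}={G,H,L,X}; candidates ⊆ {E,V}.
size 0: {}; under {} S still reaches {E,G,H,L,V,X} ∋ H.
{V}: S⊥H given {V} in G with S→· removed — back-door holds.
P(H|do(S)) = Σ_{V} P(H|S,V)·P(V).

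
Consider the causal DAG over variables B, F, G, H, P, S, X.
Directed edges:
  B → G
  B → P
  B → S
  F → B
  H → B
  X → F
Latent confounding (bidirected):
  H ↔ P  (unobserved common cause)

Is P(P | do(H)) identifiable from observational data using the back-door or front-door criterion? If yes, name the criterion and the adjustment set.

desc(H)\{H}={B,G,P,S}; candidates ⊆ {F,X}.
H↔P: latent back-door arc(s) into H.
size 0: {}; under {} H still reaches {P} ∋ P.
size 1: {F}, {X}; under {F} H still reaches {P} ∋ P.
size 2: {F,X}; under {F,X} H still reaches {P} ∋ P.
H↔P cannot be blocked by any observed set — no back-door set.
{B}: (i) intercepts every directed H→P path; (ii) no back-door H→{B}; (iii) {H} blocks every back-door {B}→P. Front-door holds.
P(P|do(H)) = Σ_{B} P(B|H) Σ_{H'} P(P|B,H')P(H').

P(P|do(H)): frontdoor, adjust for {B}.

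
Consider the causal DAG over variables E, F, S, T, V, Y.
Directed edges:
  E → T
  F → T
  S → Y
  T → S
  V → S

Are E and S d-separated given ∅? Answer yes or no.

No — E and S are d-connected given ∅.

Bayes-Ball from E | ∅ reaches {S,T,Y}.
S ∈ reach(E|∅) ⇒ E ⊥̸ S | ∅.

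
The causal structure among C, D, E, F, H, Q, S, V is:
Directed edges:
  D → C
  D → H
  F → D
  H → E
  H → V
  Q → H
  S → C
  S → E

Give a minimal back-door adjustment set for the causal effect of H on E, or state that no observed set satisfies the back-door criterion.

H→E: minimal back-door set ∅.

desc(H)\{H}={E,V}; candidates ⊆ {C,D,F,Q,S}.
∅: H⊥E given ∅ in G with H→· removed — back-door holds.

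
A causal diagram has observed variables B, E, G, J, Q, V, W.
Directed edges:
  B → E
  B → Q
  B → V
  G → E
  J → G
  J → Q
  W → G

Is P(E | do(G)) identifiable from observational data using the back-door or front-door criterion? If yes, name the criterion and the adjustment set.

desc(G)\{G}={E}; candidates ⊆ {B,J,Q,V,W}.
∅: G⊥E given ∅ in G with G→· removed — back-door holds.
P(E|do(G)) = P(E|G) — no adjustment needed.

P(E|do(G)): backdoor, adjust for ∅.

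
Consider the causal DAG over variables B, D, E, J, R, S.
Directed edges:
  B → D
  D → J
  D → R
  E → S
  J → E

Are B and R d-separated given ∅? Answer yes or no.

No — B and R are d-connected given ∅.

Bayes-Ball from B | ∅ reaches {D,E,J,R,S}.
R ∈ reach(B|∅) ⇒ B ⊥̸ R | ∅.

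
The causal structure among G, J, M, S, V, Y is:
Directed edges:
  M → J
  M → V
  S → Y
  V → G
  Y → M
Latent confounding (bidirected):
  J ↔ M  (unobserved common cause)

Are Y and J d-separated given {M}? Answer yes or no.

Bayes-Ball from Y | {M} reaches {J,S}.
J ∈ reach(Y|{M}) ⇒ Y ⊥̸ J | {M}.

No — Y and J are d-connected given {M}.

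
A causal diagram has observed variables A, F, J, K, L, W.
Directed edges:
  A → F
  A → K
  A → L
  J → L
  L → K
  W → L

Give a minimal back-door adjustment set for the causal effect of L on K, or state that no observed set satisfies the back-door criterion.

desc(L)\{L}={K}; candidates ⊆ {A,F,J,W}.
size 0: {}; under {} L still reaches {A,F,J,K,W} ∋ K.
{A}: L⊥K given {A} in G with L→· removed — back-door holds.

L→K: minimal back-door set {A}.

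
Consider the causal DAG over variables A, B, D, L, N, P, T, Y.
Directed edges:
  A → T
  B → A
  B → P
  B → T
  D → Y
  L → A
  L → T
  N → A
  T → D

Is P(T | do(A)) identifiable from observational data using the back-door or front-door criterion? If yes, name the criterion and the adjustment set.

desc(A)\{A}={D,T,Y}; candidates ⊆ {B,L,N,P}.
size 0: {}; under {} A still reaches {B,D,L,N,P,T,Y} ∋ T.
size 1: {B}, {L}, {N} …(+1); under {B} A still reaches {D,L,N,T,Y} ∋ T.
{B,L}: A⊥T given {B,L} in G with A→· removed — back-door holds.
P(T|do(A)) = Σ_{B,L} P(T|A,B,L)·P(B,L).

P(T|do(A)): backdoor, adjust for {B, L}.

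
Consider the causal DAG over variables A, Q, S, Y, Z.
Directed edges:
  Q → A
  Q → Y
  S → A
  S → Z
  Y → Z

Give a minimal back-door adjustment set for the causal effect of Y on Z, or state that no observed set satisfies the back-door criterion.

Y→Z: minimal back-door set ∅.

desc(Y)\{Y}={Z}; candidates ⊆ {A,Q,S}.
∅: Y⊥Z given ∅ in G with Y→· removed — back-door holds.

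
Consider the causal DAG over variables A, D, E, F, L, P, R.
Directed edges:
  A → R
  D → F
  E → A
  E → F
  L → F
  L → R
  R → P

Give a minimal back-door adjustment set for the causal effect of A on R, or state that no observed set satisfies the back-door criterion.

desc(A)\{A}={P,R}; candidates ⊆ {D,E,F,L}.
∅: A⊥R given ∅ in G with A→· removed — back-door holds.

A→R: minimal back-door set ∅.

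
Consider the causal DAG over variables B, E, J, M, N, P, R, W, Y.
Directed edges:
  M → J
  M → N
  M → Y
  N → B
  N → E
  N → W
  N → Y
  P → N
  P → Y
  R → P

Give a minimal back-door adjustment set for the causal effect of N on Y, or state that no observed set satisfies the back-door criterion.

desc(N)\{N}={B,E,W,Y}; candidates ⊆ {J,M,P,R}.
size 0: {}; under {} N still reaches {J,M,P,R,Y} ∋ Y.
size 1: {J}, {M}, {P} …(+1); under {J} N still reaches {M,P,R,Y} ∋ Y.
{M,P}: N⊥Y given {M,P} in G with N→· removed — back-door holds.

N→Y: minimal back-door set {M, P}.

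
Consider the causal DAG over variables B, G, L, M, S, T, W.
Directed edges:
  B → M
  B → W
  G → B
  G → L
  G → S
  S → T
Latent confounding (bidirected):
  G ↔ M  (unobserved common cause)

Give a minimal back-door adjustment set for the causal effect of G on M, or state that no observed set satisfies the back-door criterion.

desc(G)\{G}={B,L,M,S,T,W}; candidates ⊆ {—}.
G↔M: latent back-door arc(s) into G.
size 0: {}; under {} G still reaches {M} ∋ M.
G↔M cannot be blocked by any observed set — no back-door set.

G→M: no observed back-door set.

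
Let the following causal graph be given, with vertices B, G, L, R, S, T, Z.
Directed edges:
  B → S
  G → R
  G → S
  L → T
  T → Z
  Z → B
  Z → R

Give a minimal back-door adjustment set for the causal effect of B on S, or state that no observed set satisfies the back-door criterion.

desc(B)\{B}={S}; candidates ⊆ {G,L,R,T,Z}.
∅: B⊥S given ∅ in G with B→· removed — back-door holds.

B→S: minimal back-door set ∅.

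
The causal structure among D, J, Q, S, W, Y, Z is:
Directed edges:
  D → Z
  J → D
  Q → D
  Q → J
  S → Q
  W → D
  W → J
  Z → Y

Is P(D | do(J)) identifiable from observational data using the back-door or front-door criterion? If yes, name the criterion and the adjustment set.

P(D|do(J)): backdoor, adjust for {Q, W}.

desc(J)\{J}={D,Y,Z}; candidates ⊆ {Q,S,W}.
size 0: {}; under {} J still reaches {D,Q,S,W,Y,Z} ∋ D.
size 1: {Q}, {S}, {W}; under {Q} J still reaches {D,W,Y,Z} ∋ D.
{Q,W}: J⊥D given {Q,W} in G with J→· removed — back-door holds.
P(D|do(J)) = Σ_{Q,W} P(D|J,Q,W)·P(Q,W).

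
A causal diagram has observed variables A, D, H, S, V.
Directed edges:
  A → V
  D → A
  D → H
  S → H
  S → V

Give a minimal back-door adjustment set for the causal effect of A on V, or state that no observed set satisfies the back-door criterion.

desc(A)\{A}={V}; candidates ⊆ {D,H,S}.
∅: A⊥V given ∅ in G with A→· removed — back-door holds.

A→V: minimal back-door set ∅.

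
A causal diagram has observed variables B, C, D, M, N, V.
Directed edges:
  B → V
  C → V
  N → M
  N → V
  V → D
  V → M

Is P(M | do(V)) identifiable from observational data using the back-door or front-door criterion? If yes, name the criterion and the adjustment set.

P(M|do(V)): backdoor, adjust for {N}.

desc(V)\{V}={D,M}; candidates ⊆ {B,C,N}.
size 0: {}; under {} V still reaches {B,C,M,N} ∋ M.
{N}: V⊥M given {N} in G with V→· removed — back-door holds.
P(M|do(V)) = Σ_{N} P(M|V,N)·P(N).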